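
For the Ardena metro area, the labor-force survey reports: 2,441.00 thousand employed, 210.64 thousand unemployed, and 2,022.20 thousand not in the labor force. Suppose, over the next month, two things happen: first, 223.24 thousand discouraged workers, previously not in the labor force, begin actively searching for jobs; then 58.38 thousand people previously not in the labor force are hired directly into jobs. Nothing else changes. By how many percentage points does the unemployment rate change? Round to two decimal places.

Initially, labor force = 2,441.00 + 210.64 = 2,651.64 thousand, so u = 210.64/2,651.64 = 7.94%.
After the first change, unemployed and labor force both rise by 223.24 → E = 2,441.00, U = 433.88, labor force = 2,874.88 thousand.
After the second change, employed and labor force both rise by 58.38; unemployed unchanged → E = 2,499.38, U = 433.88, labor force = 2,933.26 thousand.
New unemployment rate = 433.88 / 2,933.26 = 14.79%.
Change = 14.79% − 7.94% = +6.85 percentage points.

The unemployment rate changes by +6.85 percentage points.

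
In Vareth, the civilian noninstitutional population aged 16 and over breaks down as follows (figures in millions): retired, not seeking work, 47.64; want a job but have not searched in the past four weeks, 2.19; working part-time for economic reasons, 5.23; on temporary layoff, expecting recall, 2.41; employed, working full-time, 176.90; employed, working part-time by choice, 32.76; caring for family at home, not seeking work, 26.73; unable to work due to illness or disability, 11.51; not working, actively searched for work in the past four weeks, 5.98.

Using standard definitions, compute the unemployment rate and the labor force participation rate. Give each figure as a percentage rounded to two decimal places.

Employed = 5.23 + 176.90 + 32.76 = 214.89 million (anyone who worked, including part-time for economic reasons, counts as employed).
Unemployed = 2.41 + 5.98 = 8.39 million (jobless and actively searching, or on temporary layoff).
Labor force = 214.89 + 8.39 = 223.28 million.
Not in labor force = 47.64 + 2.19 + 26.73 + 11.51 = 88.07 million (those not working and not actively searching are outside the labor force — including those who want a job but have given up searching).
Civilian working-age population = 223.28 + 88.07 = 311.35 million.
Unemployment rate = 8.39 / 223.28 = 3.76%.
Labor force participation rate = 223.28 / 311.35 = 71.71%.

Unemployment rate ≈ 3.76%; labor force participation rate ≈ 71.71%.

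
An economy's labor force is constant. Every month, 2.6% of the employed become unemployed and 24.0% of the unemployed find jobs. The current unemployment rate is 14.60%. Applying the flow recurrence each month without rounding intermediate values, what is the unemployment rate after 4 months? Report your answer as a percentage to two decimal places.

Unemployment rate after four months ≈ 11.18%.

With a fixed labor force, u_{t+1} = u_t + s·(1−u_t) − f·u_t = u_t·(1−s−f) + s.
Here 1−s−f = 0.734 and s = 0.026.
u_1 = 0.146000 × 0.734 + 0.026 = 0.133164.
u_2 = 0.133164 × 0.734 + 0.026 = 0.123742.
u_3 = 0.123742 × 0.734 + 0.026 = 0.116827.
u_4 = 0.116827 × 0.734 + 0.026 = 0.111751.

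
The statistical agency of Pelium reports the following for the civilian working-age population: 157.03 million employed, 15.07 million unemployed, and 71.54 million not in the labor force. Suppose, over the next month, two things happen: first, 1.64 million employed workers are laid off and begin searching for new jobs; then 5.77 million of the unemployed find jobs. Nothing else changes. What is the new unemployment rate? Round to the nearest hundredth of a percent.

Initially, labor force = 157.03 + 15.07 = 172.10 million, so u = 15.07/172.10 = 8.76%.
After the first change, employed falls and unemployed rises by 1.64; labor force unchanged → E = 155.39, U = 16.71, labor force = 172.10 million.
After the second change, unemployed falls and employed rises by 5.77; labor force unchanged → E = 161.16, U = 10.94, labor force = 172.10 million.
New unemployment rate = 10.94 / 172.10 = 6.36%.

New unemployment rate ≈ 6.36%.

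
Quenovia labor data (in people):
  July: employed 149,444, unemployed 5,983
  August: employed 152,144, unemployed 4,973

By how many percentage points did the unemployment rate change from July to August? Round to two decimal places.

July: labor force = 149,444 + 5,983 = 155,427; u = 5,983/155,427 = 3.85%.
August: labor force = 152,144 + 4,973 = 157,117; u = 4,973/157,117 = 3.17%.
Change = 3.17% − 3.85% = −0.68 pp.

The unemployment rate changed by −0.68 percentage points.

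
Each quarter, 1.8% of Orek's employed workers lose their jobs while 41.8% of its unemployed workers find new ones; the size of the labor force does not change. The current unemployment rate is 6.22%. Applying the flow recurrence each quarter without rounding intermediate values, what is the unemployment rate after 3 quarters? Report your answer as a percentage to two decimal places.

Unemployment rate after three quarters ≈ 4.50%.

With a fixed labor force, u_{t+1} = u_t + s·(1−u_t) − f·u_t = u_t·(1−s−f) + s.
Here 1−s−f = 0.564 and s = 0.018.
u_1 = 0.062200 × 0.564 + 0.018 = 0.053081.
u_2 = 0.053081 × 0.564 + 0.018 = 0.047938.
u_3 = 0.047938 × 0.564 + 0.018 = 0.045037.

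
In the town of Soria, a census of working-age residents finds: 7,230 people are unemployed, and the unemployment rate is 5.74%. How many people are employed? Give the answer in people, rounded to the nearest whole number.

About 118,728 are employed.

Labor force = U / u = 7,230 / 0.0574 ≈ 125,958.
Employed = labor force − unemployed = 125,958 − 7,230 = 118,728.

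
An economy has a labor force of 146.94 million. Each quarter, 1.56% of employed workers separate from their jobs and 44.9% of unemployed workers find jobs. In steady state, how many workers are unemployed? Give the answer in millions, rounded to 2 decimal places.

Steady-state unemployment rate u* = s/(s+f) = 1.56/(1.56+44.9) = 0.033577.
Unemployed = u* × labor force = 0.033577 × 146.94 ≈ 4.93 million.

About 4.93 million are unemployed in steady state.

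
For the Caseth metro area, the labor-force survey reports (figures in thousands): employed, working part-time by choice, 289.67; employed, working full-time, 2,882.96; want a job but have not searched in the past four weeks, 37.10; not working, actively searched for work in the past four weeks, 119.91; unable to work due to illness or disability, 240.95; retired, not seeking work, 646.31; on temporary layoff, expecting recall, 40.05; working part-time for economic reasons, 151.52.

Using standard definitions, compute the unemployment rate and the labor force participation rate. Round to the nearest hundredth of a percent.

Employed = 289.67 + 2,882.96 + 151.52 = 3,324.15 thousand (anyone who worked, including part-time for economic reasons, counts as employed).
Unemployed = 119.91 + 40.05 = 159.96 thousand (jobless and actively searching, or on temporary layoff).
Labor force = 3,324.15 + 159.96 = 3,484.11 thousand.
Not in labor force = 37.10 + 240.95 + 646.31 = 924.36 thousand (those not working and not actively searching are outside the labor force — including those who want a job but have given up searching).
Civilian working-age population = 3,484.11 + 924.36 = 4,408.47 thousand.
Unemployment rate = 159.96 / 3,484.11 = 4.59%.
Labor force participation rate = 3,484.11 / 4,408.47 = 79.03%.

Unemployment rate ≈ 4.59%; labor force participation rate ≈ 79.03%.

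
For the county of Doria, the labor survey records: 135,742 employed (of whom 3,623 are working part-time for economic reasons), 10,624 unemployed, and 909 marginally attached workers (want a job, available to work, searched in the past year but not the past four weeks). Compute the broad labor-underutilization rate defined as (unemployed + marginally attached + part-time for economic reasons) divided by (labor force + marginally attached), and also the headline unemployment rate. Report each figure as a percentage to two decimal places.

Broad underutilization rate ≈ 10.29%; headline unemployment rate ≈ 7.26%.

Labor force = 135,742 + 10,624 = 146,366.
Numerator = 10,624 + 909 + 3,623 = 15,156.
Denominator = 146,366 + 909 = 147,275.
Broad rate = 15,156 / 147,275 = 10.29%.
Headline unemployment rate = 10,624 / 146,366 = 7.26%.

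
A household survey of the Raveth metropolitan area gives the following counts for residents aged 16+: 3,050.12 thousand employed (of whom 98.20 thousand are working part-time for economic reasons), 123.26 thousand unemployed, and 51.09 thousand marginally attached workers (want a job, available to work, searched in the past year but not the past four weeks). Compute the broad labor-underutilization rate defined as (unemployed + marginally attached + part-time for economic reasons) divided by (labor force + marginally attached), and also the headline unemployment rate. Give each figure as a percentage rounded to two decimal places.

Labor force = 3,050.12 + 123.26 = 3,173.38 thousand.
Numerator = 123.26 + 51.09 + 98.20 = 272.55 thousand.
Denominator = 3,173.38 + 51.09 = 3,224.47 thousand.
Broad rate = 272.55 / 3,224.47 = 8.45%.
Headline unemployment rate = 123.26 / 3,173.38 = 3.88%.

Broad underutilization rate ≈ 8.45%; headline unemployment rate ≈ 3.88%.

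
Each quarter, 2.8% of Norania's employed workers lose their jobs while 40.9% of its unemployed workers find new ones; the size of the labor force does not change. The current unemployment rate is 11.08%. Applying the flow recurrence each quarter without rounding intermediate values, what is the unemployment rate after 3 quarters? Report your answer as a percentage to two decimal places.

Unemployment rate after three quarters ≈ 7.24%.

With a fixed labor force, u_{t+1} = u_t + s·(1−u_t) − f·u_t = u_t·(1−s−f) + s.
Here 1−s−f = 0.563 and s = 0.028.
u_1 = 0.110800 × 0.563 + 0.028 = 0.090380.
u_2 = 0.090380 × 0.563 + 0.028 = 0.078884.
u_3 = 0.078884 × 0.563 + 0.028 = 0.072412.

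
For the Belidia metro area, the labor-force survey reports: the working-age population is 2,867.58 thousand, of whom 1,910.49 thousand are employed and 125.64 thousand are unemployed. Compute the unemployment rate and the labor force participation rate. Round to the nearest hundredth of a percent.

Labor force = employed + unemployed = 1,910.49 + 125.64 = 2,036.13 thousand.
Unemployment rate = 125.64 / 2,036.13 = 6.17%.
Labor force participation rate = 2,036.13 / 2,867.58 = 71.01%.

Unemployment rate ≈ 6.17%; labor force participation rate ≈ 71.01%.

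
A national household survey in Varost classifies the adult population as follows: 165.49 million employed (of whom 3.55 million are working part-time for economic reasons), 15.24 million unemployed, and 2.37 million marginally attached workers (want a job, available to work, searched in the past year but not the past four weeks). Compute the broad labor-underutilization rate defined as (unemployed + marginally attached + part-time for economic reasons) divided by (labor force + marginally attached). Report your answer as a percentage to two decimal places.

Broad underutilization rate ≈ 11.56%.

Labor force = 165.49 + 15.24 = 180.73 million.
Numerator = 15.24 + 2.37 + 3.55 = 21.16 million.
Denominator = 180.73 + 2.37 = 183.10 million.
Broad rate = 21.16 / 183.10 = 11.56%.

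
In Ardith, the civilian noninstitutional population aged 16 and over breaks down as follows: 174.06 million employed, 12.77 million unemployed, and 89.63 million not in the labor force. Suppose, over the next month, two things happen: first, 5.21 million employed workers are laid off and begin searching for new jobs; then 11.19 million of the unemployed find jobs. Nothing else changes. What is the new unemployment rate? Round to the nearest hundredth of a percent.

New unemployment rate ≈ 3.63%.

Initially, labor force = 174.06 + 12.77 = 186.83 million, so u = 12.77/186.83 = 6.84%.
After the first change, employed falls and unemployed rises by 5.21; labor force unchanged → E = 168.85, U = 17.98, labor force = 186.83 million.
After the second change, unemployed falls and employed rises by 11.19; labor force unchanged → E = 180.04, U = 6.79, labor force = 186.83 million.
New unemployment rate = 6.79 / 186.83 = 3.63%.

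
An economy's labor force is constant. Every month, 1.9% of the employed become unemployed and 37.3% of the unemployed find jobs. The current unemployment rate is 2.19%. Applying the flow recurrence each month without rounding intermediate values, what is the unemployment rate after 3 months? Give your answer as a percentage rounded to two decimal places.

Unemployment rate after three months ≈ 4.25%.

With a fixed labor force, u_{t+1} = u_t + s·(1−u_t) − f·u_t = u_t·(1−s−f) + s.
Here 1−s−f = 0.608 and s = 0.019.
u_1 = 0.021900 × 0.608 + 0.019 = 0.032315.
u_2 = 0.032315 × 0.608 + 0.019 = 0.038648.
u_3 = 0.038648 × 0.608 + 0.019 = 0.042498.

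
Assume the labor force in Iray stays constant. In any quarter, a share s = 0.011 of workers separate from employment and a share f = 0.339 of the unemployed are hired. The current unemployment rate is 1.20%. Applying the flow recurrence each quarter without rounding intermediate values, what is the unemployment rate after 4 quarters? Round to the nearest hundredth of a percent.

Unemployment rate after four quarters ≈ 2.80%.

With a fixed labor force, u_{t+1} = u_t + s·(1−u_t) − f·u_t = u_t·(1−s−f) + s.
Here 1−s−f = 0.650 and s = 0.011.
u_1 = 0.012000 × 0.650 + 0.011 = 0.018800.
u_2 = 0.018800 × 0.650 + 0.011 = 0.023220.
u_3 = 0.023220 × 0.650 + 0.011 = 0.026093.
u_4 = 0.026093 × 0.650 + 0.011 = 0.027960.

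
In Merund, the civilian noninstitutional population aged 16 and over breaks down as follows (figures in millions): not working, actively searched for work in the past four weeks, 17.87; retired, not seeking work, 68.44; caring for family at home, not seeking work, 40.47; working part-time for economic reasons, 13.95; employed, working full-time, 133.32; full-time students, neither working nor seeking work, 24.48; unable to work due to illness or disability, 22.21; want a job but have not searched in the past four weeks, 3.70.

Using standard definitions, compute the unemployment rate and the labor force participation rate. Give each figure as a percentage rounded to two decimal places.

Employed = 13.95 + 133.32 = 147.27 million (anyone who worked, including part-time for economic reasons, counts as employed).
Unemployed = 17.87 million.
Labor force = 147.27 + 17.87 = 165.14 million.
Not in labor force = 68.44 + 40.47 + 24.48 + 22.21 + 3.70 = 159.30 million (those not working and not actively searching are outside the labor force — including those who want a job but have given up searching).
Civilian working-age population = 165.14 + 159.30 = 324.44 million.
Unemployment rate = 17.87 / 165.14 = 10.82%.
Labor force participation rate = 165.14 / 324.44 = 50.90%.

Unemployment rate ≈ 10.82%; labor force participation rate ≈ 50.90%.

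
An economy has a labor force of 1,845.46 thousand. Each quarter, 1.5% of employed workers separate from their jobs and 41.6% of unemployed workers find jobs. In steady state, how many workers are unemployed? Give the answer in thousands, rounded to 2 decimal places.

About 64.23 thousand are unemployed in steady state.

Steady-state unemployment rate u* = s/(s+f) = 1.5/(1.5+41.6) = 0.034803.
Unemployed = u* × labor force = 0.034803 × 1,845.46 ≈ 64.23 thousand.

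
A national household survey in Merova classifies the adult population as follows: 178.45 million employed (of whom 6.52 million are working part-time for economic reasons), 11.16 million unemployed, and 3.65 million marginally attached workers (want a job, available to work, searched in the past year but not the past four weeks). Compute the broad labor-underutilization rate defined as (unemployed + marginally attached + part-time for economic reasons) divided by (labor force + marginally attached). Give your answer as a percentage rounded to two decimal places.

Broad underutilization rate ≈ 11.04%.

Labor force = 178.45 + 11.16 = 189.61 million.
Numerator = 11.16 + 3.65 + 6.52 = 21.33 million.
Denominator = 189.61 + 3.65 = 193.26 million.
Broad rate = 21.33 / 193.26 = 11.04%.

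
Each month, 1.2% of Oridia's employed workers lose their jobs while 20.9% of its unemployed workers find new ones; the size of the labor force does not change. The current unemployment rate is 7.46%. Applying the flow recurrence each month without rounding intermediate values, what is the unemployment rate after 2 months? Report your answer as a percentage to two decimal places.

With a fixed labor force, u_{t+1} = u_t + s·(1−u_t) − f·u_t = u_t·(1−s−f) + s.
Here 1−s−f = 0.779 and s = 0.012.
u_1 = 0.074600 × 0.779 + 0.012 = 0.070113.
u_2 = 0.070113 × 0.779 + 0.012 = 0.066618.

Unemployment rate after two months ≈ 6.66%.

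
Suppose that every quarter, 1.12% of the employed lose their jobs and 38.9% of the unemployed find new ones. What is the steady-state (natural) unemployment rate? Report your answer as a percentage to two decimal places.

At steady state the flows balance: s·E = f·U, so U/(E+U) = s/(s+f).
u* = 1.12 / (1.12 + 38.9) = 1.12 / 40.02 = 2.80%.

Steady-state unemployment rate ≈ 2.80%.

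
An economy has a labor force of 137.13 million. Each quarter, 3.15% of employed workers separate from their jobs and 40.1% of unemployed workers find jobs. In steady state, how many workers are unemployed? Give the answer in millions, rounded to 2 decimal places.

About 9.99 million are unemployed in steady state.

Steady-state unemployment rate u* = s/(s+f) = 3.15/(3.15+40.1) = 0.072832.
Unemployed = u* × labor force = 0.072832 × 137.13 ≈ 9.99 million.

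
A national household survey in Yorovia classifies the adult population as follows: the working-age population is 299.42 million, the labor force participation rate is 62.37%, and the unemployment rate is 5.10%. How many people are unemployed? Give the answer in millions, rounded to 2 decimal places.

Labor force = 0.6237 × 299.42 = 186.75 million.
Unemployed = 0.0510 × 186.75 ≈ 9.52 million.

About 9.52 million are unemployed.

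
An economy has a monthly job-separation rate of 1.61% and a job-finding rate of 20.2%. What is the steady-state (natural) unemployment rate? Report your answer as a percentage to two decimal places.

Steady-state unemployment rate ≈ 7.38%.

At steady state the flows balance: s·E = f·U, so U/(E+U) = s/(s+f).
u* = 1.61 / (1.61 + 20.2) = 1.61 / 21.81 = 7.38%.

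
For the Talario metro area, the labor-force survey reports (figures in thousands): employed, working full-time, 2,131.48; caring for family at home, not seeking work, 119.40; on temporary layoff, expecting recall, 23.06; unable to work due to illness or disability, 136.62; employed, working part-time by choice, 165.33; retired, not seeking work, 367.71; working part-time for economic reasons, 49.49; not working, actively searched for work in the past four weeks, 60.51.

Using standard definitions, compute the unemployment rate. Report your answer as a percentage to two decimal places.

Unemployment rate ≈ 3.44%.

Employed = 2,131.48 + 165.33 + 49.49 = 2,346.30 thousand (anyone who worked, including part-time for economic reasons, counts as employed).
Unemployed = 23.06 + 60.51 = 83.57 thousand (jobless and actively searching, or on temporary layoff).
Labor force = 2,346.30 + 83.57 = 2,429.87 thousand.
Unemployment rate = 83.57 / 2,429.87 = 3.44%.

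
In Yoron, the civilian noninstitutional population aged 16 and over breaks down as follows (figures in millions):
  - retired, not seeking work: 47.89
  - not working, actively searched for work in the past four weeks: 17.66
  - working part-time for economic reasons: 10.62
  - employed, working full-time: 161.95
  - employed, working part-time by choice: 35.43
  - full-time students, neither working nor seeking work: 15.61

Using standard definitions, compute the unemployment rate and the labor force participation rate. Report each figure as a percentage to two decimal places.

Employed = 10.62 + 161.95 + 35.43 = 208.00 million (anyone who worked, including part-time for economic reasons, counts as employed).
Unemployed = 17.66 million.
Labor force = 208.00 + 17.66 = 225.66 million.
Not in labor force = 47.89 + 15.61 = 63.50 million (those not working and not actively searching are outside the labor force).
Civilian working-age population = 225.66 + 63.50 = 289.16 million.
Unemployment rate = 17.66 / 225.66 = 7.83%.
Labor force participation rate = 225.66 / 289.16 = 78.04%.

Unemployment rate ≈ 7.83%; labor force participation rate ≈ 78.04%.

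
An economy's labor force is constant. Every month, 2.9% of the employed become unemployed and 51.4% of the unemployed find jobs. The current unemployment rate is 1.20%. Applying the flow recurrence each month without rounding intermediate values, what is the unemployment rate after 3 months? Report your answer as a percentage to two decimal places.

Unemployment rate after three months ≈ 4.95%.

With a fixed labor force, u_{t+1} = u_t + s·(1−u_t) − f·u_t = u_t·(1−s−f) + s.
Here 1−s−f = 0.457 and s = 0.029.
u_1 = 0.012000 × 0.457 + 0.029 = 0.034484.
u_2 = 0.034484 × 0.457 + 0.029 = 0.044759.
u_3 = 0.044759 × 0.457 + 0.029 = 0.049455.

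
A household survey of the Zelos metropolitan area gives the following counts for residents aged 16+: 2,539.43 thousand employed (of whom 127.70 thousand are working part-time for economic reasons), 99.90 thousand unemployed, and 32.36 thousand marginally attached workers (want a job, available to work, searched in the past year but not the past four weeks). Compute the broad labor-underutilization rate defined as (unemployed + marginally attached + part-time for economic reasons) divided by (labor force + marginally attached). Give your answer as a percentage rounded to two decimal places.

Labor force = 2,539.43 + 99.90 = 2,639.33 thousand.
Numerator = 99.90 + 32.36 + 127.70 = 259.96 thousand.
Denominator = 2,639.33 + 32.36 = 2,671.69 thousand.
Broad rate = 259.96 / 2,671.69 = 9.73%.

Broad underutilization rate ≈ 9.73%.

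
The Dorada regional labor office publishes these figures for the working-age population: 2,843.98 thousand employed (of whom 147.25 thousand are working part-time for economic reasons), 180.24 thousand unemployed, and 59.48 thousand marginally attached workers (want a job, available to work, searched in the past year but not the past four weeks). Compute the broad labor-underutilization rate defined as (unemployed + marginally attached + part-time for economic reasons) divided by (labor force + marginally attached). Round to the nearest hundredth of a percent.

Labor force = 2,843.98 + 180.24 = 3,024.22 thousand.
Numerator = 180.24 + 59.48 + 147.25 = 386.97 thousand.
Denominator = 3,024.22 + 59.48 = 3,083.70 thousand.
Broad rate = 386.97 / 3,083.70 = 12.55%.

Broad underutilization rate ≈ 12.55%.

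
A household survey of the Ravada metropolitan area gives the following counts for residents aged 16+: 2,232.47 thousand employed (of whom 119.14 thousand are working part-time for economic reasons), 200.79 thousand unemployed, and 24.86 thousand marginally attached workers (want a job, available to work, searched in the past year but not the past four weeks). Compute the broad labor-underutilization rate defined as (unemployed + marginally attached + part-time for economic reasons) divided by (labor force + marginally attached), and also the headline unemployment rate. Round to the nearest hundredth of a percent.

Labor force = 2,232.47 + 200.79 = 2,433.26 thousand.
Numerator = 200.79 + 24.86 + 119.14 = 344.79 thousand.
Denominator = 2,433.26 + 24.86 = 2,458.12 thousand.
Broad rate = 344.79 / 2,458.12 = 14.03%.
Headline unemployment rate = 200.79 / 2,433.26 = 8.25%.

Broad underutilization rate ≈ 14.03%; headline unemployment rate ≈ 8.25%.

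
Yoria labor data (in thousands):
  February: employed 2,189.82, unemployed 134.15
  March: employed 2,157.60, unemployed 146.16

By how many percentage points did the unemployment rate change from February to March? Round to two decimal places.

February: labor force = 2,189.82 + 134.15 = 2,323.97; u = 134.15/2,323.97 = 5.77%.
March: labor force = 2,157.60 + 146.16 = 2,303.76; u = 146.16/2,303.76 = 6.34%.
Change = 6.34% − 5.77% = +0.57 pp.

The unemployment rate changed by +0.57 percentage points.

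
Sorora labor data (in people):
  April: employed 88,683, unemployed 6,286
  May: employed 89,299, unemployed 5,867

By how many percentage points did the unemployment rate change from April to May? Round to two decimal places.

The unemployment rate changed by −0.45 percentage points.

April: labor force = 88,683 + 6,286 = 94,969; u = 6,286/94,969 = 6.62%.
May: labor force = 89,299 + 5,867 = 95,166; u = 5,867/95,166 = 6.17%.
Change = 6.17% − 6.62% = −0.45 pp.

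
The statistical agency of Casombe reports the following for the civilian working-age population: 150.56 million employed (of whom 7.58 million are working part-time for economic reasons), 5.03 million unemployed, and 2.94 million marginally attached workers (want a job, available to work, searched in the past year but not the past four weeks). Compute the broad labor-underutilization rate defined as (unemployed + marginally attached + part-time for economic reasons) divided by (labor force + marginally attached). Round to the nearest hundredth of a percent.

Labor force = 150.56 + 5.03 = 155.59 million.
Numerator = 5.03 + 2.94 + 7.58 = 15.55 million.
Denominator = 155.59 + 2.94 = 158.53 million.
Broad rate = 15.55 / 158.53 = 9.81%.

Broad underutilization rate ≈ 9.81%.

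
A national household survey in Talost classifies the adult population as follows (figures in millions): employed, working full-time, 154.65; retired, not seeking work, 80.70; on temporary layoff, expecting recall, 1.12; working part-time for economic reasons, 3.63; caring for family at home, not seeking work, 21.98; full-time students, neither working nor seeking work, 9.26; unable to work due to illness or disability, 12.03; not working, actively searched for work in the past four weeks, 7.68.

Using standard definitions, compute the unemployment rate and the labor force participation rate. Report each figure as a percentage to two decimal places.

Unemployment rate ≈ 5.27%; labor force participation rate ≈ 57.41%.

Employed = 154.65 + 3.63 = 158.28 million (anyone who worked, including part-time for economic reasons, counts as employed).
Unemployed = 1.12 + 7.68 = 8.80 million (jobless and actively searching, or on temporary layoff).
Labor force = 158.28 + 8.80 = 167.08 million.
Not in labor force = 80.70 + 21.98 + 9.26 + 12.03 = 123.97 million (those not working and not actively searching are outside the labor force).
Civilian working-age population = 167.08 + 123.97 = 291.05 million.
Unemployment rate = 8.80 / 167.08 = 5.27%.
Labor force participation rate = 167.08 / 291.05 = 57.41%.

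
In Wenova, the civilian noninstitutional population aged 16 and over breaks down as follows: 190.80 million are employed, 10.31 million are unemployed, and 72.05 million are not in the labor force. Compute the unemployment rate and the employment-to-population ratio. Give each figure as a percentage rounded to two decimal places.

Unemployment rate ≈ 5.13%; employment-population ratio ≈ 69.85%.

Labor force = employed + unemployed = 190.80 + 10.31 = 201.11 million.
Working-age population = 201.11 + 72.05 = 273.16 million.
Unemployment rate = 10.31 / 201.11 = 5.13%.
Employment-population ratio = 190.80 / 273.16 = 69.85%.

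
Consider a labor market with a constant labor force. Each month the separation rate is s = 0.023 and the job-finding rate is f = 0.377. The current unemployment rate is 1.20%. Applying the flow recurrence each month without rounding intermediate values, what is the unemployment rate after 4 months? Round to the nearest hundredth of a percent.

Unemployment rate after four months ≈ 5.16%.

With a fixed labor force, u_{t+1} = u_t + s·(1−u_t) − f·u_t = u_t·(1−s−f) + s.
Here 1−s−f = 0.600 and s = 0.023.
u_1 = 0.012000 × 0.600 + 0.023 = 0.030200.
u_2 = 0.030200 × 0.600 + 0.023 = 0.041120.
u_3 = 0.041120 × 0.600 + 0.023 = 0.047672.
u_4 = 0.047672 × 0.600 + 0.023 = 0.051603.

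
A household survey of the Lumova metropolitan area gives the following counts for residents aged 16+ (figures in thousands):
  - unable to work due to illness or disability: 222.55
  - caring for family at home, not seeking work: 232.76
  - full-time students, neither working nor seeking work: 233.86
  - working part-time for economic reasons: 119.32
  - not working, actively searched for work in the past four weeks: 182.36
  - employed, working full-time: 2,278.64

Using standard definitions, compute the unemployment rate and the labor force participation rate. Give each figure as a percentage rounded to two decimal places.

Unemployment rate ≈ 7.07%; labor force participation rate ≈ 78.92%.

Employed = 119.32 + 2,278.64 = 2,397.96 thousand (anyone who worked, including part-time for economic reasons, counts as employed).
Unemployed = 182.36 thousand.
Labor force = 2,397.96 + 182.36 = 2,580.32 thousand.
Not in labor force = 222.55 + 232.76 + 233.86 = 689.17 thousand (those not working and not actively searching are outside the labor force).
Civilian working-age population = 2,580.32 + 689.17 = 3,269.49 thousand.
Unemployment rate = 182.36 / 2,580.32 = 7.07%.
Labor force participation rate = 2,580.32 / 3,269.49 = 78.92%.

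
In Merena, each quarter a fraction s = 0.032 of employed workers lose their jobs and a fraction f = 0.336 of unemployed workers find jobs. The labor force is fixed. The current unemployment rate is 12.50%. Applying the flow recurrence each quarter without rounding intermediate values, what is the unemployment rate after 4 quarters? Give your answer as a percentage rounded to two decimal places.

With a fixed labor force, u_{t+1} = u_t + s·(1−u_t) − f·u_t = u_t·(1−s−f) + s.
Here 1−s−f = 0.632 and s = 0.032.
u_1 = 0.125000 × 0.632 + 0.032 = 0.111000.
u_2 = 0.111000 × 0.632 + 0.032 = 0.102152.
u_3 = 0.102152 × 0.632 + 0.032 = 0.096560.
u_4 = 0.096560 × 0.632 + 0.032 = 0.093026.

Unemployment rate after four quarters ≈ 9.30%.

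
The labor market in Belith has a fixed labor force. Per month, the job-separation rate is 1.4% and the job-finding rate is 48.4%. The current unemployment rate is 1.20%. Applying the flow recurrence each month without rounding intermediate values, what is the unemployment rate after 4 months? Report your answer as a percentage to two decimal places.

Unemployment rate after four months ≈ 2.71%.

With a fixed labor force, u_{t+1} = u_t + s·(1−u_t) − f·u_t = u_t·(1−s−f) + s.
Here 1−s−f = 0.502 and s = 0.014.
u_1 = 0.012000 × 0.502 + 0.014 = 0.020024.
u_2 = 0.020024 × 0.502 + 0.014 = 0.024052.
u_3 = 0.024052 × 0.502 + 0.014 = 0.026074.
u_4 = 0.026074 × 0.502 + 0.014 = 0.027089.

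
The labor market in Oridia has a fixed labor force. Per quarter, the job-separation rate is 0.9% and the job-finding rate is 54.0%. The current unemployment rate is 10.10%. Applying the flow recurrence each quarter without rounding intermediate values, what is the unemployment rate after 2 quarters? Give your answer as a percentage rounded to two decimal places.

Unemployment rate after two quarters ≈ 3.36%.

With a fixed labor force, u_{t+1} = u_t + s·(1−u_t) − f·u_t = u_t·(1−s−f) + s.
Here 1−s−f = 0.451 and s = 0.009.
u_1 = 0.101000 × 0.451 + 0.009 = 0.054551.
u_2 = 0.054551 × 0.451 + 0.009 = 0.033603.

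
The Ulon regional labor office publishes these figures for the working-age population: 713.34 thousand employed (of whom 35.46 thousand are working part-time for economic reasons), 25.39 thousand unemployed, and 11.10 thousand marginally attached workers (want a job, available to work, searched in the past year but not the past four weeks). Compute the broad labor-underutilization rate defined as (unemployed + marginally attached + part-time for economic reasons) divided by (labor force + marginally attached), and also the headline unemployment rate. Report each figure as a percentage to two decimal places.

Broad underutilization rate ≈ 9.60%; headline unemployment rate ≈ 3.44%.

Labor force = 713.34 + 25.39 = 738.73 thousand.
Numerator = 25.39 + 11.10 + 35.46 = 71.95 thousand.
Denominator = 738.73 + 11.10 = 749.83 thousand.
Broad rate = 71.95 / 749.83 = 9.60%.
Headline unemployment rate = 25.39 / 738.73 = 3.44%.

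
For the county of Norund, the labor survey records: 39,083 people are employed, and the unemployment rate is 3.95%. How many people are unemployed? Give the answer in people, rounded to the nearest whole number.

Let U be the number unemployed. The labor force is E + U, and U/(E+U) = 0.0395.
So U = 0.0395 × 39,083 / (1 − 0.0395) = 1543.78 / 0.9605 ≈ 1,607.

About 1,607 are unemployed.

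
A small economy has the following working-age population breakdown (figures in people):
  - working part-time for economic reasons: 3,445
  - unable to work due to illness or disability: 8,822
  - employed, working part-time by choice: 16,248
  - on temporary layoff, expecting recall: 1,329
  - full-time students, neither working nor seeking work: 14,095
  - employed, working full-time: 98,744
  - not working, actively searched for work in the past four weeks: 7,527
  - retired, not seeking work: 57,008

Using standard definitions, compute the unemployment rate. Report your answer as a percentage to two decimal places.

Employed = 3,445 + 16,248 + 98,744 = 118,437 (anyone who worked, including part-time for economic reasons, counts as employed).
Unemployed = 1,329 + 7,527 = 8,856 (jobless and actively searching, or on temporary layoff).
Labor force = 118,437 + 8,856 = 127,293.
Unemployment rate = 8,856 / 127,293 = 6.96%.

Unemployment rate ≈ 6.96%.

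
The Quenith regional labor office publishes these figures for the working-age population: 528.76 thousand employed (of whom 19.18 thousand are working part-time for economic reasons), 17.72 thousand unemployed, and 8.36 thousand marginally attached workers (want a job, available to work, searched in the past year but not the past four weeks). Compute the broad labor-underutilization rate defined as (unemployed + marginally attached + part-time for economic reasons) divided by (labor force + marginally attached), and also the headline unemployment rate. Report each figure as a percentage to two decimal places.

Labor force = 528.76 + 17.72 = 546.48 thousand.
Numerator = 17.72 + 8.36 + 19.18 = 45.26 thousand.
Denominator = 546.48 + 8.36 = 554.84 thousand.
Broad rate = 45.26 / 554.84 = 8.16%.
Headline unemployment rate = 17.72 / 546.48 = 3.24%.

Broad underutilization rate ≈ 8.16%; headline unemployment rate ≈ 3.24%.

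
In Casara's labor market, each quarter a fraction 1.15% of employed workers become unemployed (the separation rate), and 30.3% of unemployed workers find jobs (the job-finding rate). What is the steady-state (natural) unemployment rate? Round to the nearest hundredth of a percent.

At steady state the flows balance: s·E = f·U, so U/(E+U) = s/(s+f).
u* = 1.15 / (1.15 + 30.3) = 1.15 / 31.45 = 3.66%.

Steady-state unemployment rate ≈ 3.66%.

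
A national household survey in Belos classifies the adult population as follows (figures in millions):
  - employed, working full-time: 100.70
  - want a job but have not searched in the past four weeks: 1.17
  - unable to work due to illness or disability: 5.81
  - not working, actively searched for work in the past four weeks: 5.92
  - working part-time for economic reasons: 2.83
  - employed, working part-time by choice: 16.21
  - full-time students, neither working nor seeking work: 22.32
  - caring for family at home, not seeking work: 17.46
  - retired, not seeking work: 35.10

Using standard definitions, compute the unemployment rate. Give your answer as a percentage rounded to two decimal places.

Unemployment rate ≈ 4.71%.

Employed = 100.70 + 2.83 + 16.21 = 119.74 million (anyone who worked, including part-time for economic reasons, counts as employed).
Unemployed = 5.92 million.
Labor force = 119.74 + 5.92 = 125.66 million.
Unemployment rate = 5.92 / 125.66 = 4.71%.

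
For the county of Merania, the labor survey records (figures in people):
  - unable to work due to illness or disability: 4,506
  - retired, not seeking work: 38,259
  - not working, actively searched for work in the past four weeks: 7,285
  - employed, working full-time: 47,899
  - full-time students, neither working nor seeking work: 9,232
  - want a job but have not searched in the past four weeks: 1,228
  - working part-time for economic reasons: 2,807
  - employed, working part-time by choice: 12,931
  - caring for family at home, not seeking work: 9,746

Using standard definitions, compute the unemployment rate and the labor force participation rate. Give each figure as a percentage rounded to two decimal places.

Unemployment rate ≈ 10.27%; labor force participation rate ≈ 52.97%.

Employed = 47,899 + 2,807 + 12,931 = 63,637 (anyone who worked, including part-time for economic reasons, counts as employed).
Unemployed = 7,285.
Labor force = 63,637 + 7,285 = 70,922.
Not in labor force = 4,506 + 38,259 + 9,232 + 1,228 + 9,746 = 62,971 (those not working and not actively searching are outside the labor force — including those who want a job but have given up searching).
Civilian working-age population = 70,922 + 62,971 = 133,893.
Unemployment rate = 7,285 / 70,922 = 10.27%.
Labor force participation rate = 70,922 / 133,893 = 52.97%.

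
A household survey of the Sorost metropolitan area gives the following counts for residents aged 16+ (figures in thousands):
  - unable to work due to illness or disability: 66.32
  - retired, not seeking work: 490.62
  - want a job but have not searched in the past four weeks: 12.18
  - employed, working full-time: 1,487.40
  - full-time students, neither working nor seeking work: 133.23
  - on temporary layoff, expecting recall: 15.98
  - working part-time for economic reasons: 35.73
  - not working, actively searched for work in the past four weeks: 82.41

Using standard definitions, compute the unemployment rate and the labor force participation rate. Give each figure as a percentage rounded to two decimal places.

Employed = 1,487.40 + 35.73 = 1,523.13 thousand (anyone who worked, including part-time for economic reasons, counts as employed).
Unemployed = 15.98 + 82.41 = 98.39 thousand (jobless and actively searching, or on temporary layoff).
Labor force = 1,523.13 + 98.39 = 1,621.52 thousand.
Not in labor force = 66.32 + 490.62 + 12.18 + 133.23 = 702.35 thousand (those not working and not actively searching are outside the labor force — including those who want a job but have given up searching).
Civilian working-age population = 1,621.52 + 702.35 = 2,323.87 thousand.
Unemployment rate = 98.39 / 1,621.52 = 6.07%.
Labor force participation rate = 1,621.52 / 2,323.87 = 69.78%.

Unemployment rate ≈ 6.07%; labor force participation rate ≈ 69.78%.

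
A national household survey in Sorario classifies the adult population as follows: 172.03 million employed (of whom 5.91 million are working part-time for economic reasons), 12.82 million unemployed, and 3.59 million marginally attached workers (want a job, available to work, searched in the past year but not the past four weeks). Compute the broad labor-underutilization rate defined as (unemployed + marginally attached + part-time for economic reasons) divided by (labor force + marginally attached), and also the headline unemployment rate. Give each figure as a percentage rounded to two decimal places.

Labor force = 172.03 + 12.82 = 184.85 million.
Numerator = 12.82 + 3.59 + 5.91 = 22.32 million.
Denominator = 184.85 + 3.59 = 188.44 million.
Broad rate = 22.32 / 188.44 = 11.84%.
Headline unemployment rate = 12.82 / 184.85 = 6.94%.

Broad underutilization rate ≈ 11.84%; headline unemployment rate ≈ 6.94%.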